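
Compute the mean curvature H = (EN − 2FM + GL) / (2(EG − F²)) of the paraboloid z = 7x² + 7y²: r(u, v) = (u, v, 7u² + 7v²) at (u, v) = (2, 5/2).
H = 14077*sqrt(2010)/4040100

With E = 196*u^2 + 1, F = 196*u*v, G = 196*v^2 + 1, L = 14/sqrt(196*u^2 + 196*v^2 + 1), M = 0, N = 14/sqrt(196*u^2 + 196*v^2 + 1), assemble
  H = (EN − 2FM + GL) / (2(EG − F²)) = 14*(98*u^2 + 98*v^2 + 1)/(196*u^2 + 196*v^2 + 1)^(3/2).
At (u, v) = (2, 5/2): H = 14077*sqrt(2010)/4040100.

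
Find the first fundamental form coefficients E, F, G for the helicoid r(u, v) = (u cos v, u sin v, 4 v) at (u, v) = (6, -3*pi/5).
E = 1;  F = 0;  G = 52

Partials: r_u = (cos(v), sin(v), 0), r_v = (-u*sin(v), u*cos(v), 4). As functions of (u, v):
  E = r_u · r_u = 1,
  F = r_u · r_v = 0,
  G = r_v · r_v = u^2 + 16.
Evaluating at (u, v) = (6, -3*pi/5): E = 1, F = 0, G = 52.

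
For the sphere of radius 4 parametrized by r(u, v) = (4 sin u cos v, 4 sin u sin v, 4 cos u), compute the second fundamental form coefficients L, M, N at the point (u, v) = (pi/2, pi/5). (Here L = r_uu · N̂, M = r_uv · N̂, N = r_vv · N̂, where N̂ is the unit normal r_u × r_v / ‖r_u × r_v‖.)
L = -4;  M = 0;  N = -4

Compute the unit normal N̂(u, v) = (sin(u)^2*cos(v)/Abs(sin(u)), sin(u)^2*sin(v)/Abs(sin(u)), sin(2*u)/(2*Abs(sin(u)))), and the second partials r_uu, r_uv, r_vv. Take dot products:
  L(u, v) = r_uu · N̂ = -4*sin(u)/Abs(sin(u)),
  M(u, v) = r_uv · N̂ = 0,
  N(u, v) = r_vv · N̂ = -4*sin(u)^3/Abs(sin(u)).
Evaluating at (u, v) = (pi/2, pi/5):
  L = -4, M = 0, N = -4.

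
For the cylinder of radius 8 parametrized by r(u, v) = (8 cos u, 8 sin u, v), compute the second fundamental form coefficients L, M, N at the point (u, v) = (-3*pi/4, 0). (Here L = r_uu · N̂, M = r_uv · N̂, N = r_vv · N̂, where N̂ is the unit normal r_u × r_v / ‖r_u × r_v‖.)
L = -8;  M = 0;  N = 0

Compute the unit normal N̂(u, v) = (cos(u), sin(u), 0), and the second partials r_uu, r_uv, r_vv. Take dot products:
  L(u, v) = r_uu · N̂ = -8,
  M(u, v) = r_uv · N̂ = 0,
  N(u, v) = r_vv · N̂ = 0.
Evaluating at (u, v) = (-3*pi/4, 0):
  L = -8, M = 0, N = 0.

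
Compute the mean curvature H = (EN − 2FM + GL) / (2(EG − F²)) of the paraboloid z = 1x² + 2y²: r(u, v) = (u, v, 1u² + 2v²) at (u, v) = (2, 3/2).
H = 71*sqrt(53)/2809

With E = 4*u^2 + 1, F = 8*u*v, G = 16*v^2 + 1, L = 2/sqrt(4*u^2 + 16*v^2 + 1), M = 0, N = 4/sqrt(4*u^2 + 16*v^2 + 1), assemble
  H = (EN − 2FM + GL) / (2(EG − F²)) = (8*u^2 + 16*v^2 + 3)/(4*u^2 + 16*v^2 + 1)^(3/2).
At (u, v) = (2, 3/2): H = 71*sqrt(53)/2809.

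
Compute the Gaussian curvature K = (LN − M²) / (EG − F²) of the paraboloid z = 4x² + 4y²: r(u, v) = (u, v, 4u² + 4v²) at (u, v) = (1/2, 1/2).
K = 64/1089

Coefficients of the first fundamental form: E = 64*u^2 + 1, F = 64*u*v, G = 64*v^2 + 1.
Coefficients of the second fundamental form: L = 8/sqrt(64*u^2 + 64*v^2 + 1), M = 0, N = 8/sqrt(64*u^2 + 64*v^2 + 1).
Assemble K = (LN − M²)/(EG − F²) = 64/(4096*u^4 + 8192*u^2*v^2 + 128*u^2 + 4096*v^4 + 128*v^2 + 1). At (u, v) = (1/2, 1/2): K = 64/1089.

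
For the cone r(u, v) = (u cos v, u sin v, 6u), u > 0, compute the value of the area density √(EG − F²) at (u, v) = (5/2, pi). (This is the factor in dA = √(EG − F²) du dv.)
√(EG − F²)|_{(5/2, pi)} = 5*sqrt(37)/2

E = 37, F = 0, G = u^2, so EG − F² = 37*u^2. Taking the positive square root: √(EG − F²) = sqrt(37)*Abs(u). At (u, v) = (5/2, pi): 5*sqrt(37)/2.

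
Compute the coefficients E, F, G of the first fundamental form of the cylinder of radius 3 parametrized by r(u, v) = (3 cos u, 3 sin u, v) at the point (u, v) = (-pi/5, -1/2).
E = 9;  F = 0;  G = 1

Partials: r_u = (-3*sin(u), 3*cos(u), 0), r_v = (0, 0, 1). As functions of (u, v):
  E = r_u · r_u = 9,
  F = r_u · r_v = 0,
  G = r_v · r_v = 1.
Evaluating at (u, v) = (-pi/5, -1/2): E = 9, F = 0, G = 1.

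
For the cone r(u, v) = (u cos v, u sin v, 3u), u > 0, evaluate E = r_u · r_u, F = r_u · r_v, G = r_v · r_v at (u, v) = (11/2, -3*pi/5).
E = 10;  F = 0;  G = 121/4

Partials: r_u = (cos(v), sin(v), 3), r_v = (-u*sin(v), u*cos(v), 0). As functions of (u, v):
  E = r_u · r_u = 10,
  F = r_u · r_v = 0,
  G = r_v · r_v = u^2.
Evaluating at (u, v) = (11/2, -3*pi/5): E = 10, F = 0, G = 121/4.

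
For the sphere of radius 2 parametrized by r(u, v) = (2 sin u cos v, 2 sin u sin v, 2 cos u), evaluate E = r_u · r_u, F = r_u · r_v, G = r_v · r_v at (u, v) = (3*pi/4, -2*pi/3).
E = 4;  F = 0;  G = 2

Partials: r_u = (2*cos(u)*cos(v), 2*sin(v)*cos(u), -2*sin(u)), r_v = (-2*sin(u)*sin(v), 2*sin(u)*cos(v), 0). As functions of (u, v):
  E = r_u · r_u = 4,
  F = r_u · r_v = 0,
  G = r_v · r_v = 4*sin(u)^2.
Evaluating at (u, v) = (3*pi/4, -2*pi/3): E = 4, F = 0, G = 2.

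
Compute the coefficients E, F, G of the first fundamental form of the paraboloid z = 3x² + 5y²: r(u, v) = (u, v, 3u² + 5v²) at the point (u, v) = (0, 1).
E = 1;  F = 0;  G = 101

Partials: r_u = (1, 0, 6*u), r_v = (0, 1, 10*v). As functions of (u, v):
  E = r_u · r_u = 36*u^2 + 1,
  F = r_u · r_v = 60*u*v,
  G = r_v · r_v = 100*v^2 + 1.
Evaluating at (u, v) = (0, 1): E = 1, F = 0, G = 101.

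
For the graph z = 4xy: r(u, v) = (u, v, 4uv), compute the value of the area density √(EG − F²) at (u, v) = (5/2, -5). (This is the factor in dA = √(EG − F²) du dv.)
√(EG − F²)|_{(5/2, -5)} = sqrt(501)

E = 16*v^2 + 1, F = 16*u*v, G = 16*u^2 + 1, so EG − F² = 16*u^2 + 16*v^2 + 1. Taking the positive square root: √(EG − F²) = sqrt(16*u^2 + 16*v^2 + 1). At (u, v) = (5/2, -5): sqrt(501).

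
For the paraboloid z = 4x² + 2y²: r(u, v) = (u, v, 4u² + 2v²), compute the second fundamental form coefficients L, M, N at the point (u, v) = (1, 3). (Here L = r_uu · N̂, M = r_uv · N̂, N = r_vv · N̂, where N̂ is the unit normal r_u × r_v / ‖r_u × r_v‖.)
L = 8*sqrt(209)/209;  M = 0;  N = 4*sqrt(209)/209

Compute the unit normal N̂(u, v) = (-8*u/sqrt(64*u^2 + 16*v^2 + 1), -4*v/sqrt(64*u^2 + 16*v^2 + 1), 1/sqrt(64*u^2 + 16*v^2 + 1)), and the second partials r_uu, r_uv, r_vv. Take dot products:
  L(u, v) = r_uu · N̂ = 8/sqrt(64*u^2 + 16*v^2 + 1),
  M(u, v) = r_uv · N̂ = 0,
  N(u, v) = r_vv · N̂ = 4/sqrt(64*u^2 + 16*v^2 + 1).
Evaluating at (u, v) = (1, 3):
  L = 8*sqrt(209)/209, M = 0, N = 4*sqrt(209)/209.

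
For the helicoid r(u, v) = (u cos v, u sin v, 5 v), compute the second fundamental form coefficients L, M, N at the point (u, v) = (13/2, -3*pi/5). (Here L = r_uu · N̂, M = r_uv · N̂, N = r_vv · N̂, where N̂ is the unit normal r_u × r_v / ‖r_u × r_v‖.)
L = 0;  M = -10*sqrt(269)/269;  N = 0

Compute the unit normal N̂(u, v) = (5*sin(v)/sqrt(u^2 + 25), -5*cos(v)/sqrt(u^2 + 25), u/sqrt(u^2 + 25)), and the second partials r_uu, r_uv, r_vv. Take dot products:
  L(u, v) = r_uu · N̂ = 0,
  M(u, v) = r_uv · N̂ = -5/sqrt(u^2 + 25),
  N(u, v) = r_vv · N̂ = 0.
Evaluating at (u, v) = (13/2, -3*pi/5):
  L = 0, M = -10*sqrt(269)/269, N = 0.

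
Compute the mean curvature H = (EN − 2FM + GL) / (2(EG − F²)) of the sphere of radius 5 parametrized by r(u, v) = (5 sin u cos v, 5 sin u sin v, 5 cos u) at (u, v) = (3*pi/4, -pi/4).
H = -1/5

With E = 25, F = 0, G = 25*sin(u)^2, L = -5*sin(u)/Abs(sin(u)), M = 0, N = -5*sin(u)^3/Abs(sin(u)), assemble
  H = (EN − 2FM + GL) / (2(EG − F²)) = -sin(u)/(5*Abs(sin(u))).
At (u, v) = (3*pi/4, -pi/4): H = -1/5.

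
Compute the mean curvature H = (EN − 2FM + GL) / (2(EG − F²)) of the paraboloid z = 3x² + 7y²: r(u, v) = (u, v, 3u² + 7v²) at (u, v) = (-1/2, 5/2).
H = 3748*sqrt(1235)/1525225

With E = 36*u^2 + 1, F = 84*u*v, G = 196*v^2 + 1, L = 6/sqrt(36*u^2 + 196*v^2 + 1), M = 0, N = 14/sqrt(36*u^2 + 196*v^2 + 1), assemble
  H = (EN − 2FM + GL) / (2(EG − F²)) = 2*(126*u^2 + 294*v^2 + 5)/(36*u^2 + 196*v^2 + 1)^(3/2).
At (u, v) = (-1/2, 5/2): H = 3748*sqrt(1235)/1525225.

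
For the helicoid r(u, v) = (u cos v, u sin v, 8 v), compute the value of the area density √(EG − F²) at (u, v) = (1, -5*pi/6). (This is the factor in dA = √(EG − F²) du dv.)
√(EG − F²)|_{(1, -5*pi/6)} = sqrt(65)

E = 1, F = 0, G = u^2 + 64, so EG − F² = u^2 + 64. Taking the positive square root: √(EG − F²) = sqrt(u^2 + 64). At (u, v) = (1, -5*pi/6): sqrt(65).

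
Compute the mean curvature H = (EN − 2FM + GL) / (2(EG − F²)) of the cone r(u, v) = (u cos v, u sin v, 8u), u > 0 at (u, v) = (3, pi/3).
H = 4*sqrt(65)/195

With E = 65, F = 0, G = u^2, L = 0, M = 0, N = 8*sqrt(65)*u^2/(65*Abs(u)), assemble
  H = (EN − 2FM + GL) / (2(EG − F²)) = 4*sqrt(65)/(65*Abs(u)).
At (u, v) = (3, pi/3): H = 4*sqrt(65)/195.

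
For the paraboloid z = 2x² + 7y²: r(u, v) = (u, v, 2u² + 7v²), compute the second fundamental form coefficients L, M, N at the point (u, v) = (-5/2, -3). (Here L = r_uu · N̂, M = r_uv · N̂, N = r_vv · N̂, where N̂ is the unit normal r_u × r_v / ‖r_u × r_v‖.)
L = 4*sqrt(1865)/1865;  M = 0;  N = 14*sqrt(1865)/1865

Compute the unit normal N̂(u, v) = (-4*u/sqrt(16*u^2 + 196*v^2 + 1), -14*v/sqrt(16*u^2 + 196*v^2 + 1), 1/sqrt(16*u^2 + 196*v^2 + 1)), and the second partials r_uu, r_uv, r_vv. Take dot products:
  L(u, v) = r_uu · N̂ = 4/sqrt(16*u^2 + 196*v^2 + 1),
  M(u, v) = r_uv · N̂ = 0,
  N(u, v) = r_vv · N̂ = 14/sqrt(16*u^2 + 196*v^2 + 1).
Evaluating at (u, v) = (-5/2, -3):
  L = 4*sqrt(1865)/1865, M = 0, N = 14*sqrt(1865)/1865.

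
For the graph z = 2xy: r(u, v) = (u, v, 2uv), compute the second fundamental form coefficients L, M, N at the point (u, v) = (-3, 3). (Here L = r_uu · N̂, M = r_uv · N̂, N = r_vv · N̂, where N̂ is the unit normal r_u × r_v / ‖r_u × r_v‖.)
L = 0;  M = 2*sqrt(73)/73;  N = 0

Compute the unit normal N̂(u, v) = (-2*v/sqrt(4*u^2 + 4*v^2 + 1), -2*u/sqrt(4*u^2 + 4*v^2 + 1), 1/sqrt(4*u^2 + 4*v^2 + 1)), and the second partials r_uu, r_uv, r_vv. Take dot products:
  L(u, v) = r_uu · N̂ = 0,
  M(u, v) = r_uv · N̂ = 2/sqrt(4*u^2 + 4*v^2 + 1),
  N(u, v) = r_vv · N̂ = 0.
Evaluating at (u, v) = (-3, 3):
  L = 0, M = 2*sqrt(73)/73, N = 0.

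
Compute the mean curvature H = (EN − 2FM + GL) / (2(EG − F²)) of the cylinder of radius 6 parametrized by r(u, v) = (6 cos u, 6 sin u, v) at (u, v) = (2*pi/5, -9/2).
H = -1/12

With E = 36, F = 0, G = 1, L = -6, M = 0, N = 0, assemble
  H = (EN − 2FM + GL) / (2(EG − F²)) = -1/12.
At (u, v) = (2*pi/5, -9/2): H = -1/12.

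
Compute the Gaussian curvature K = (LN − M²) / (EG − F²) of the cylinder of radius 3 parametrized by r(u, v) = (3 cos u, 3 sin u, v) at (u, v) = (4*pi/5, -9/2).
K = 0

Coefficients of the first fundamental form: E = 9, F = 0, G = 1.
Coefficients of the second fundamental form: L = -3, M = 0, N = 0.
Assemble K = (LN − M²)/(EG − F²) = 0. At (u, v) = (4*pi/5, -9/2): K = 0.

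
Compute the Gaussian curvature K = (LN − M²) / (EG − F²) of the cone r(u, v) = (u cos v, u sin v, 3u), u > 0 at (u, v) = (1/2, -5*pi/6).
K = 0

Coefficients of the first fundamental form: E = 10, F = 0, G = u^2.
Coefficients of the second fundamental form: L = 0, M = 0, N = 3*sqrt(10)*u^2/(10*Abs(u)).
Assemble K = (LN − M²)/(EG − F²) = 0. At (u, v) = (1/2, -5*pi/6): K = 0.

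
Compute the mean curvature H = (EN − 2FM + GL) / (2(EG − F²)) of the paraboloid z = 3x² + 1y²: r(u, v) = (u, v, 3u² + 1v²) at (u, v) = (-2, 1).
H = 160*sqrt(149)/22201

With E = 36*u^2 + 1, F = 12*u*v, G = 4*v^2 + 1, L = 6/sqrt(36*u^2 + 4*v^2 + 1), M = 0, N = 2/sqrt(36*u^2 + 4*v^2 + 1), assemble
  H = (EN − 2FM + GL) / (2(EG − F²)) = 4*(9*u^2 + 3*v^2 + 1)/(36*u^2 + 4*v^2 + 1)^(3/2).
At (u, v) = (-2, 1): H = 160*sqrt(149)/22201.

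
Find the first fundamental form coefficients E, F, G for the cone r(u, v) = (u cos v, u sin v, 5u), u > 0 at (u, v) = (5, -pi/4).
E = 26;  F = 0;  G = 25

Partials: r_u = (cos(v), sin(v), 5), r_v = (-u*sin(v), u*cos(v), 0). As functions of (u, v):
  E = r_u · r_u = 26,
  F = r_u · r_v = 0,
  G = r_v · r_v = u^2.
Evaluating at (u, v) = (5, -pi/4): E = 26, F = 0, G = 25.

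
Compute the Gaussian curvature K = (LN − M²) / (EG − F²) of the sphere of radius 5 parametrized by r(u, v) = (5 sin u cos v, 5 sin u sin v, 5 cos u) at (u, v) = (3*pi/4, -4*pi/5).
K = 1/25

Coefficients of the first fundamental form: E = 25, F = 0, G = 25*sin(u)^2.
Coefficients of the second fundamental form: L = -5*sin(u)/Abs(sin(u)), M = 0, N = -5*sin(u)^3/Abs(sin(u)).
Assemble K = (LN − M²)/(EG − F²) = 1/25. At (u, v) = (3*pi/4, -4*pi/5): K = 1/25.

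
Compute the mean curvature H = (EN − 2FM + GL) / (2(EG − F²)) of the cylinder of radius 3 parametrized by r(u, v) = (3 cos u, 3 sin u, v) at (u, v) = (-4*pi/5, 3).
H = -1/6

With E = 9, F = 0, G = 1, L = -3, M = 0, N = 0, assemble
  H = (EN − 2FM + GL) / (2(EG − F²)) = -1/6.
At (u, v) = (-4*pi/5, 3): H = -1/6.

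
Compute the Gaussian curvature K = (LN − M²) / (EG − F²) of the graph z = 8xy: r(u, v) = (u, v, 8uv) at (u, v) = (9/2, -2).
K = -64/2411809

Coefficients of the first fundamental form: E = 64*v^2 + 1, F = 64*u*v, G = 64*u^2 + 1.
Coefficients of the second fundamental form: L = 0, M = 8/sqrt(64*u^2 + 64*v^2 + 1), N = 0.
Assemble K = (LN − M²)/(EG − F²) = -64/(4096*u^4 + 8192*u^2*v^2 + 128*u^2 + 4096*v^4 + 128*v^2 + 1). At (u, v) = (9/2, -2): K = -64/2411809.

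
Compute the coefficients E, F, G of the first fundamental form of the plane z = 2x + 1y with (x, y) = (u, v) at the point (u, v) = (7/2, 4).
E = 5;  F = 2;  G = 2

Partials: r_u = (1, 0, 2), r_v = (0, 1, 1). As functions of (u, v):
  E = r_u · r_u = 5,
  F = r_u · r_v = 2,
  G = r_v · r_v = 2.
Evaluating at (u, v) = (7/2, 4): E = 5, F = 2, G = 2.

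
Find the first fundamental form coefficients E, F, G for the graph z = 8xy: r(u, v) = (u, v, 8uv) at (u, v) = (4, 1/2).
E = 17;  F = 128;  G = 1025

Partials: r_u = (1, 0, 8*v), r_v = (0, 1, 8*u). As functions of (u, v):
  E = r_u · r_u = 64*v^2 + 1,
  F = r_u · r_v = 64*u*v,
  G = r_v · r_v = 64*u^2 + 1.
Evaluating at (u, v) = (4, 1/2): E = 17, F = 128, G = 1025.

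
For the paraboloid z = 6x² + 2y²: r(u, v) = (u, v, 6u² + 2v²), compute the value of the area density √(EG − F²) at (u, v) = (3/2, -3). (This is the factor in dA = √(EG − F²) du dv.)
√(EG − F²)|_{(3/2, -3)} = sqrt(469)

E = 144*u^2 + 1, F = 48*u*v, G = 16*v^2 + 1, so EG − F² = 144*u^2 + 16*v^2 + 1. Taking the positive square root: √(EG − F²) = sqrt(144*u^2 + 16*v^2 + 1). At (u, v) = (3/2, -3): sqrt(469).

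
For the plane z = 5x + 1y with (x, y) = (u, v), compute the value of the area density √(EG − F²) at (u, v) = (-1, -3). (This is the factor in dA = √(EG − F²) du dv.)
√(EG − F²)|_{(-1, -3)} = 3*sqrt(3)

E = 26, F = 5, G = 2, so EG − F² = 27. Taking the positive square root: √(EG − F²) = 3*sqrt(3). At (u, v) = (-1, -3): 3*sqrt(3).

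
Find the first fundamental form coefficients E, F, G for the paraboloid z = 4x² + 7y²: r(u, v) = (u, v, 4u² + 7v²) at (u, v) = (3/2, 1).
E = 145;  F = 168;  G = 197

Partials: r_u = (1, 0, 8*u), r_v = (0, 1, 14*v). As functions of (u, v):
  E = r_u · r_u = 64*u^2 + 1,
  F = r_u · r_v = 112*u*v,
  G = r_v · r_v = 196*v^2 + 1.
Evaluating at (u, v) = (3/2, 1): E = 145, F = 168, G = 197.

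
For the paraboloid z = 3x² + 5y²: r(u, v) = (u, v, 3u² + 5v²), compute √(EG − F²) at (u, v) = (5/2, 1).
√(EG − F²)|_{(5/2, 1)} = sqrt(326)

E = 36*u^2 + 1, F = 60*u*v, G = 100*v^2 + 1; EG − F² = 36*u^2 + 100*v^2 + 1; √(EG − F²) = sqrt(36*u^2 + 100*v^2 + 1). At the given point: sqrt(326).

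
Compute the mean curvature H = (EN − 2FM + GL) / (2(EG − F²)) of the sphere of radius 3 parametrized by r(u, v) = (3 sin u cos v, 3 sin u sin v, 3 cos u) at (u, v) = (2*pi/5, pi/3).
H = -1/3

With E = 9, F = 0, G = 9*sin(u)^2, L = -3*sin(u)/Abs(sin(u)), M = 0, N = -3*sin(u)^3/Abs(sin(u)), assemble
  H = (EN − 2FM + GL) / (2(EG − F²)) = -sin(u)/(3*Abs(sin(u))).
At (u, v) = (2*pi/5, pi/3): H = -1/3.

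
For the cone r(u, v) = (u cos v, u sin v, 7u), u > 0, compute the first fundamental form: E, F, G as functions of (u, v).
E = 50;  F = 0;  G = u^2

Compute partials: r_u = (cos(v), sin(v), 7), r_v = (-u*sin(v), u*cos(v), 0). Then
  E = r_u · r_u = 50,
  F = r_u · r_v = 0,
  G = r_v · r_v = u^2.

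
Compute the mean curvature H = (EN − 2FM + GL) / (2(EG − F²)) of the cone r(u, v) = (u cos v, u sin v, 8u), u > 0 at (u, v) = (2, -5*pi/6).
H = 2*sqrt(65)/65

With E = 65, F = 0, G = u^2, L = 0, M = 0, N = 8*sqrt(65)*u^2/(65*Abs(u)), assemble
  H = (EN − 2FM + GL) / (2(EG − F²)) = 4*sqrt(65)/(65*Abs(u)).
At (u, v) = (2, -5*pi/6): H = 2*sqrt(65)/65.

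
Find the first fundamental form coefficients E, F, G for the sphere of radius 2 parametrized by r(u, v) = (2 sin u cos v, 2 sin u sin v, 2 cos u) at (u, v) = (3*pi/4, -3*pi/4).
E = 4;  F = 0;  G = 2

Partials: r_u = (2*cos(u)*cos(v), 2*sin(v)*cos(u), -2*sin(u)), r_v = (-2*sin(u)*sin(v), 2*sin(u)*cos(v), 0). As functions of (u, v):
  E = r_u · r_u = 4,
  F = r_u · r_v = 0,
  G = r_v · r_v = 4*sin(u)^2.
Evaluating at (u, v) = (3*pi/4, -3*pi/4): E = 4, F = 0, G = 2.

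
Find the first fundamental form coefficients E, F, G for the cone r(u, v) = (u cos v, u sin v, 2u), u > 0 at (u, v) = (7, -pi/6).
E = 5;  F = 0;  G = 49

Partials: r_u = (cos(v), sin(v), 2), r_v = (-u*sin(v), u*cos(v), 0). As functions of (u, v):
  E = r_u · r_u = 5,
  F = r_u · r_v = 0,
  G = r_v · r_v = u^2.
Evaluating at (u, v) = (7, -pi/6): E = 5, F = 0, G = 49.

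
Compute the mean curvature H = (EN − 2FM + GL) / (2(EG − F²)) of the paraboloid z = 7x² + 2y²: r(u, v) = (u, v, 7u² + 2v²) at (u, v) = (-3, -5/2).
H = 4237*sqrt(1865)/3478225

With E = 196*u^2 + 1, F = 56*u*v, G = 16*v^2 + 1, L = 14/sqrt(196*u^2 + 16*v^2 + 1), M = 0, N = 4/sqrt(196*u^2 + 16*v^2 + 1), assemble
  H = (EN − 2FM + GL) / (2(EG − F²)) = (392*u^2 + 112*v^2 + 9)/(196*u^2 + 16*v^2 + 1)^(3/2).
At (u, v) = (-3, -5/2): H = 4237*sqrt(1865)/3478225.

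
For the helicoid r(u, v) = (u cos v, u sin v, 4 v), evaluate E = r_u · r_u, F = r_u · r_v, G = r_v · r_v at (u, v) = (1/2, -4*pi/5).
E = 1;  F = 0;  G = 65/4

Partials: r_u = (cos(v), sin(v), 0), r_v = (-u*sin(v), u*cos(v), 4). As functions of (u, v):
  E = r_u · r_u = 1,
  F = r_u · r_v = 0,
  G = r_v · r_v = u^2 + 16.
Evaluating at (u, v) = (1/2, -4*pi/5): E = 1, F = 0, G = 65/4.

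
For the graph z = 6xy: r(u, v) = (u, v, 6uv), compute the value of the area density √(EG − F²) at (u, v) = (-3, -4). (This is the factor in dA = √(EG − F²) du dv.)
√(EG − F²)|_{(-3, -4)} = sqrt(901)

E = 36*v^2 + 1, F = 36*u*v, G = 36*u^2 + 1, so EG − F² = 36*u^2 + 36*v^2 + 1. Taking the positive square root: √(EG − F²) = sqrt(36*u^2 + 36*v^2 + 1). At (u, v) = (-3, -4): sqrt(901).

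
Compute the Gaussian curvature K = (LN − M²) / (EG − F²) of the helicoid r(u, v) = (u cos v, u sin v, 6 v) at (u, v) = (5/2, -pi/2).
K = -576/28561

Coefficients of the first fundamental form: E = 1, F = 0, G = u^2 + 36.
Coefficients of the second fundamental form: L = 0, M = -6/sqrt(u^2 + 36), N = 0.
Assemble K = (LN − M²)/(EG − F²) = -36/(u^2 + 36)^2. At (u, v) = (5/2, -pi/2): K = -576/28561.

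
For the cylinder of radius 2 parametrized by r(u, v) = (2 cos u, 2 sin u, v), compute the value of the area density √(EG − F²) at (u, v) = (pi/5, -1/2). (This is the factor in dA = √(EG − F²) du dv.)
√(EG − F²)|_{(pi/5, -1/2)} = 2

E = 4, F = 0, G = 1, so EG − F² = 4. Taking the positive square root: √(EG − F²) = 2. At (u, v) = (pi/5, -1/2): 2.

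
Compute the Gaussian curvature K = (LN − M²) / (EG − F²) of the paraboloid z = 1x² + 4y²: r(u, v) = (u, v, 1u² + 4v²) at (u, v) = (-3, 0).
K = 16/1369

Coefficients of the first fundamental form: E = 4*u^2 + 1, F = 16*u*v, G = 64*v^2 + 1.
Coefficients of the second fundamental form: L = 2/sqrt(4*u^2 + 64*v^2 + 1), M = 0, N = 8/sqrt(4*u^2 + 64*v^2 + 1).
Assemble K = (LN − M²)/(EG − F²) = 16/(16*u^4 + 512*u^2*v^2 + 8*u^2 + 4096*v^4 + 128*v^2 + 1). At (u, v) = (-3, 0): K = 16/1369.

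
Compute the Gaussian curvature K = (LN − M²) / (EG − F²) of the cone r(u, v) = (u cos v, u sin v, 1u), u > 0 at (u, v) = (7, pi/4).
K = 0

Coefficients of the first fundamental form: E = 2, F = 0, G = u^2.
Coefficients of the second fundamental form: L = 0, M = 0, N = sqrt(2)*u^2/(2*Abs(u)).
Assemble K = (LN − M²)/(EG − F²) = 0. At (u, v) = (7, pi/4): K = 0.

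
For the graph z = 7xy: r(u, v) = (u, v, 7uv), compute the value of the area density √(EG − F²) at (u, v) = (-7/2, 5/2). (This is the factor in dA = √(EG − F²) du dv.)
√(EG − F²)|_{(-7/2, 5/2)} = 11*sqrt(30)/2

E = 49*v^2 + 1, F = 49*u*v, G = 49*u^2 + 1, so EG − F² = 49*u^2 + 49*v^2 + 1. Taking the positive square root: √(EG − F²) = sqrt(49*u^2 + 49*v^2 + 1). At (u, v) = (-7/2, 5/2): 11*sqrt(30)/2.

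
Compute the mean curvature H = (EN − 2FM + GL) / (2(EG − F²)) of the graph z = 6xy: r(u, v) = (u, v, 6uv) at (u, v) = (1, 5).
H = -1080*sqrt(937)/877969

With E = 36*v^2 + 1, F = 36*u*v, G = 36*u^2 + 1, L = 0, M = 6/sqrt(36*u^2 + 36*v^2 + 1), N = 0, assemble
  H = (EN − 2FM + GL) / (2(EG − F²)) = -216*u*v/(36*u^2 + 36*v^2 + 1)^(3/2).
At (u, v) = (1, 5): H = -1080*sqrt(937)/877969.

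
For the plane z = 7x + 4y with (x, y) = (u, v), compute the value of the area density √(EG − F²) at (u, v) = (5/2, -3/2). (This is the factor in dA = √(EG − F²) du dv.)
√(EG − F²)|_{(5/2, -3/2)} = sqrt(66)

E = 50, F = 28, G = 17, so EG − F² = 66. Taking the positive square root: √(EG − F²) = sqrt(66). At (u, v) = (5/2, -3/2): sqrt(66).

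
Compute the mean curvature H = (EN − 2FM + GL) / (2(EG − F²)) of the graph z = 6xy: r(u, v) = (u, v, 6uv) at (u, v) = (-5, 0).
H = 0

With E = 36*v^2 + 1, F = 36*u*v, G = 36*u^2 + 1, L = 0, M = 6/sqrt(36*u^2 + 36*v^2 + 1), N = 0, assemble
  H = (EN − 2FM + GL) / (2(EG − F²)) = -216*u*v/(36*u^2 + 36*v^2 + 1)^(3/2).
At (u, v) = (-5, 0): H = 0.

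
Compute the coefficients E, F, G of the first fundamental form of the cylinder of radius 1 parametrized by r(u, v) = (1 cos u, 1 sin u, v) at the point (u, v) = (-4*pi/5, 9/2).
E = 1;  F = 0;  G = 1

Partials: r_u = (-sin(u), cos(u), 0), r_v = (0, 0, 1). As functions of (u, v):
  E = r_u · r_u = 1,
  F = r_u · r_v = 0,
  G = r_v · r_v = 1.
Evaluating at (u, v) = (-4*pi/5, 9/2): E = 1, F = 0, G = 1.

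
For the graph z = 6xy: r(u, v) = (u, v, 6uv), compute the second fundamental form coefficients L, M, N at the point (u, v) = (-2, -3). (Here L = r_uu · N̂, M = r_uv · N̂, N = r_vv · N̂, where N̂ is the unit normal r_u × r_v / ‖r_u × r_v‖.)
L = 0;  M = 6*sqrt(469)/469;  N = 0

Compute the unit normal N̂(u, v) = (-6*v/sqrt(36*u^2 + 36*v^2 + 1), -6*u/sqrt(36*u^2 + 36*v^2 + 1), 1/sqrt(36*u^2 + 36*v^2 + 1)), and the second partials r_uu, r_uv, r_vv. Take dot products:
  L(u, v) = r_uu · N̂ = 0,
  M(u, v) = r_uv · N̂ = 6/sqrt(36*u^2 + 36*v^2 + 1),
  N(u, v) = r_vv · N̂ = 0.
Evaluating at (u, v) = (-2, -3):
  L = 0, M = 6*sqrt(469)/469, N = 0.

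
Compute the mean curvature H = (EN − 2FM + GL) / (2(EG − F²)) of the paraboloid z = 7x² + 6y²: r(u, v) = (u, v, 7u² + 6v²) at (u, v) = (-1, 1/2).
H = 1441*sqrt(233)/54289

With E = 196*u^2 + 1, F = 168*u*v, G = 144*v^2 + 1, L = 14/sqrt(196*u^2 + 144*v^2 + 1), M = 0, N = 12/sqrt(196*u^2 + 144*v^2 + 1), assemble
  H = (EN − 2FM + GL) / (2(EG − F²)) = (1176*u^2 + 1008*v^2 + 13)/(196*u^2 + 144*v^2 + 1)^(3/2).
At (u, v) = (-1, 1/2): H = 1441*sqrt(233)/54289.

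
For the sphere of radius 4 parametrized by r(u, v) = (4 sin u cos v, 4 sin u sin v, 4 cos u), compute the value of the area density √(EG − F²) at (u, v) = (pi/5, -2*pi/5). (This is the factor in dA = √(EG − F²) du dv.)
√(EG − F²)|_{(pi/5, -2*pi/5)} = 4*sqrt(10 - 2*sqrt(5))

E = 16, F = 0, G = 16*sin(u)^2, so EG − F² = 256*sin(u)^2. Taking the positive square root: √(EG − F²) = 16*Abs(sin(u)). At (u, v) = (pi/5, -2*pi/5): 4*sqrt(10 - 2*sqrt(5)).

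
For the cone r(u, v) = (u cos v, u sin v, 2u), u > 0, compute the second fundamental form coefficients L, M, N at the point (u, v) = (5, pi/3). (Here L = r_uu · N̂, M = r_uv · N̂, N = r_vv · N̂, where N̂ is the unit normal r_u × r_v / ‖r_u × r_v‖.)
L = 0;  M = 0;  N = 2*sqrt(5)

Compute the unit normal N̂(u, v) = (-2*sqrt(5)*u*cos(v)/(5*Abs(u)), -2*sqrt(5)*u*sin(v)/(5*Abs(u)), sqrt(5)*u/(5*Abs(u))), and the second partials r_uu, r_uv, r_vv. Take dot products:
  L(u, v) = r_uu · N̂ = 0,
  M(u, v) = r_uv · N̂ = 0,
  N(u, v) = r_vv · N̂ = 2*sqrt(5)*u^2/(5*Abs(u)).
Evaluating at (u, v) = (5, pi/3):
  L = 0, M = 0, N = 2*sqrt(5).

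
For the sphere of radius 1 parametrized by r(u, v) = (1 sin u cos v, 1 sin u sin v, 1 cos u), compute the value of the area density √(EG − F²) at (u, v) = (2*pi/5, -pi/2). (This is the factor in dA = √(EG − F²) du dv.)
√(EG − F²)|_{(2*pi/5, -pi/2)} = sqrt(2*sqrt(5) + 10)/4

E = 1, F = 0, G = sin(u)^2, so EG − F² = sin(u)^2. Taking the positive square root: √(EG − F²) = Abs(sin(u)). At (u, v) = (2*pi/5, -pi/2): sqrt(2*sqrt(5) + 10)/4.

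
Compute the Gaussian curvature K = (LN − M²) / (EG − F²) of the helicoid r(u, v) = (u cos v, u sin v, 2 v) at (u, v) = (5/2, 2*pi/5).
K = -64/1681

Coefficients of the first fundamental form: E = 1, F = 0, G = u^2 + 4.
Coefficients of the second fundamental form: L = 0, M = -2/sqrt(u^2 + 4), N = 0.
Assemble K = (LN − M²)/(EG − F²) = -4/(u^2 + 4)^2. At (u, v) = (5/2, 2*pi/5): K = -64/1681.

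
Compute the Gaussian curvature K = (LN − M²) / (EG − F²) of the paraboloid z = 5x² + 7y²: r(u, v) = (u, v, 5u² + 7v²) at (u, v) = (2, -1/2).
K = 7/10125

Coefficients of the first fundamental form: E = 100*u^2 + 1, F = 140*u*v, G = 196*v^2 + 1.
Coefficients of the second fundamental form: L = 10/sqrt(100*u^2 + 196*v^2 + 1), M = 0, N = 14/sqrt(100*u^2 + 196*v^2 + 1).
Assemble K = (LN − M²)/(EG − F²) = 140/(10000*u^4 + 39200*u^2*v^2 + 200*u^2 + 38416*v^4 + 392*v^2 + 1). At (u, v) = (2, -1/2): K = 7/10125.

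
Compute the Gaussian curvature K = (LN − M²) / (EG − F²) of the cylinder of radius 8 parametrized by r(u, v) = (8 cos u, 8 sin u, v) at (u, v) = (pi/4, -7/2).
K = 0

Coefficients of the first fundamental form: E = 64, F = 0, G = 1.
Coefficients of the second fundamental form: L = -8, M = 0, N = 0.
Assemble K = (LN − M²)/(EG − F²) = 0. At (u, v) = (pi/4, -7/2): K = 0.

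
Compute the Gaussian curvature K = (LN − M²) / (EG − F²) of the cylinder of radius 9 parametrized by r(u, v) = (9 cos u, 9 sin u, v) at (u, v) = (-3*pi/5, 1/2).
K = 0

Coefficients of the first fundamental form: E = 81, F = 0, G = 1.
Coefficients of the second fundamental form: L = -9, M = 0, N = 0.
Assemble K = (LN − M²)/(EG − F²) = 0. At (u, v) = (-3*pi/5, 1/2): K = 0.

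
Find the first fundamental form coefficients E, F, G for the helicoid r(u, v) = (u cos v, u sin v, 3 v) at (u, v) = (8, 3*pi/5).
E = 1;  F = 0;  G = 73

Partials: r_u = (cos(v), sin(v), 0), r_v = (-u*sin(v), u*cos(v), 3). As functions of (u, v):
  E = r_u · r_u = 1,
  F = r_u · r_v = 0,
  G = r_v · r_v = u^2 + 9.
Evaluating at (u, v) = (8, 3*pi/5): E = 1, F = 0, G = 73.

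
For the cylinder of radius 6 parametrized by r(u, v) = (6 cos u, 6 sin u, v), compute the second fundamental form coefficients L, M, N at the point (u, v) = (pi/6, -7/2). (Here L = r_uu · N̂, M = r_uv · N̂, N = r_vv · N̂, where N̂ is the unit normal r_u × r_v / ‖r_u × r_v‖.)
L = -6;  M = 0;  N = 0

Compute the unit normal N̂(u, v) = (cos(u), sin(u), 0), and the second partials r_uu, r_uv, r_vv. Take dot products:
  L(u, v) = r_uu · N̂ = -6,
  M(u, v) = r_uv · N̂ = 0,
  N(u, v) = r_vv · N̂ = 0.
Evaluating at (u, v) = (pi/6, -7/2):
  L = -6, M = 0, N = 0.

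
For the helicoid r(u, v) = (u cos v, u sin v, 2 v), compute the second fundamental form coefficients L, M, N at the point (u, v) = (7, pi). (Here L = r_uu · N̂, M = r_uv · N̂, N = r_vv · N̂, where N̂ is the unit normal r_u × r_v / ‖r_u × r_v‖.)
L = 0;  M = -2*sqrt(53)/53;  N = 0

Compute the unit normal N̂(u, v) = (2*sin(v)/sqrt(u^2 + 4), -2*cos(v)/sqrt(u^2 + 4), u/sqrt(u^2 + 4)), and the second partials r_uu, r_uv, r_vv. Take dot products:
  L(u, v) = r_uu · N̂ = 0,
  M(u, v) = r_uv · N̂ = -2/sqrt(u^2 + 4),
  N(u, v) = r_vv · N̂ = 0.
Evaluating at (u, v) = (7, pi):
  L = 0, M = -2*sqrt(53)/53, N = 0.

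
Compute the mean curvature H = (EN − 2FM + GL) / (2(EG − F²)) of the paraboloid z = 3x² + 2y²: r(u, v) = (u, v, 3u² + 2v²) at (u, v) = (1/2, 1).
H = 71*sqrt(26)/676

With E = 36*u^2 + 1, F = 24*u*v, G = 16*v^2 + 1, L = 6/sqrt(36*u^2 + 16*v^2 + 1), M = 0, N = 4/sqrt(36*u^2 + 16*v^2 + 1), assemble
  H = (EN − 2FM + GL) / (2(EG − F²)) = (72*u^2 + 48*v^2 + 5)/(36*u^2 + 16*v^2 + 1)^(3/2).
At (u, v) = (1/2, 1): H = 71*sqrt(26)/676.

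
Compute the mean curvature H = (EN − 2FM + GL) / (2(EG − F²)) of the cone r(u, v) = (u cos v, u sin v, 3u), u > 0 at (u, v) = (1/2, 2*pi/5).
H = 3*sqrt(10)/10

With E = 10, F = 0, G = u^2, L = 0, M = 0, N = 3*sqrt(10)*u^2/(10*Abs(u)), assemble
  H = (EN − 2FM + GL) / (2(EG − F²)) = 3*sqrt(10)/(20*Abs(u)).
At (u, v) = (1/2, 2*pi/5): H = 3*sqrt(10)/10.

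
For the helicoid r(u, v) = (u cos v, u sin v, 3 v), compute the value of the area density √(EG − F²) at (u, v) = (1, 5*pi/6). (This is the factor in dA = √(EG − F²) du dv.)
√(EG − F²)|_{(1, 5*pi/6)} = sqrt(10)

E = 1, F = 0, G = u^2 + 9, so EG − F² = u^2 + 9. Taking the positive square root: √(EG − F²) = sqrt(u^2 + 9). At (u, v) = (1, 5*pi/6): sqrt(10).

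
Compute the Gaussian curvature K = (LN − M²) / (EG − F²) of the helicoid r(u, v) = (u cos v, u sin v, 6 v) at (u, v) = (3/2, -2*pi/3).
K = -64/2601

Coefficients of the first fundamental form: E = 1, F = 0, G = u^2 + 36.
Coefficients of the second fundamental form: L = 0, M = -6/sqrt(u^2 + 36), N = 0.
Assemble K = (LN − M²)/(EG − F²) = -36/(u^2 + 36)^2. At (u, v) = (3/2, -2*pi/3): K = -64/2601.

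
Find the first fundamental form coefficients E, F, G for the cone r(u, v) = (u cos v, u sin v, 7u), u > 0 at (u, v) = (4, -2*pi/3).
E = 50;  F = 0;  G = 16

Partials: r_u = (cos(v), sin(v), 7), r_v = (-u*sin(v), u*cos(v), 0). As functions of (u, v):
  E = r_u · r_u = 50,
  F = r_u · r_v = 0,
  G = r_v · r_v = u^2.
Evaluating at (u, v) = (4, -2*pi/3): E = 50, F = 0, G = 16.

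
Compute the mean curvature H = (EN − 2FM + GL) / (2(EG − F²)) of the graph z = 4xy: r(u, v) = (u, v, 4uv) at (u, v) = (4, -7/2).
H = 896*sqrt(453)/205209

With E = 16*v^2 + 1, F = 16*u*v, G = 16*u^2 + 1, L = 0, M = 4/sqrt(16*u^2 + 16*v^2 + 1), N = 0, assemble
  H = (EN − 2FM + GL) / (2(EG − F²)) = -64*u*v/(16*u^2 + 16*v^2 + 1)^(3/2).
At (u, v) = (4, -7/2): H = 896*sqrt(453)/205209.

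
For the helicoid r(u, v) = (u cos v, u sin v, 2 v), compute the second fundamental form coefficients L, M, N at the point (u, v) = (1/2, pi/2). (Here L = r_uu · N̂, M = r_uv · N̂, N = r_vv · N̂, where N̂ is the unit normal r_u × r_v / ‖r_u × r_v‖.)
L = 0;  M = -4*sqrt(17)/17;  N = 0

Compute the unit normal N̂(u, v) = (2*sin(v)/sqrt(u^2 + 4), -2*cos(v)/sqrt(u^2 + 4), u/sqrt(u^2 + 4)), and the second partials r_uu, r_uv, r_vv. Take dot products:
  L(u, v) = r_uu · N̂ = 0,
  M(u, v) = r_uv · N̂ = -2/sqrt(u^2 + 4),
  N(u, v) = r_vv · N̂ = 0.
Evaluating at (u, v) = (1/2, pi/2):
  L = 0, M = -4*sqrt(17)/17, N = 0.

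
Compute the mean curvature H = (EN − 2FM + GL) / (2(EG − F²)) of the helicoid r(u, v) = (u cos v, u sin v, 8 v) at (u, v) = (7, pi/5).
H = 0

With E = 1, F = 0, G = u^2 + 64, L = 0, M = -8/sqrt(u^2 + 64), N = 0, assemble
  H = (EN − 2FM + GL) / (2(EG − F²)) = 0.
At (u, v) = (7, pi/5): H = 0.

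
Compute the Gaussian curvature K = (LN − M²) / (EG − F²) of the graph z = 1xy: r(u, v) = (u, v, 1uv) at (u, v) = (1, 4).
K = -1/324

Coefficients of the first fundamental form: E = v^2 + 1, F = u*v, G = u^2 + 1.
Coefficients of the second fundamental form: L = 0, M = 1/sqrt(u^2 + v^2 + 1), N = 0.
Assemble K = (LN − M²)/(EG − F²) = 1/((u^2*v^2 - (u^2 + 1)*(v^2 + 1))*(u^2 + v^2 + 1)). At (u, v) = (1, 4): K = -1/324.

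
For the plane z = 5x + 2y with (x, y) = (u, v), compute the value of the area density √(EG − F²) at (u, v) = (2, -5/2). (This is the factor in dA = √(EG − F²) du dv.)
√(EG − F²)|_{(2, -5/2)} = sqrt(30)

E = 26, F = 10, G = 5, so EG − F² = 30. Taking the positive square root: √(EG − F²) = sqrt(30). At (u, v) = (2, -5/2): sqrt(30).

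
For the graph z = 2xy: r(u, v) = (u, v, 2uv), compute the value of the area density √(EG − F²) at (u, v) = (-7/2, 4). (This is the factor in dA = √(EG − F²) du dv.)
√(EG − F²)|_{(-7/2, 4)} = sqrt(114)

E = 4*v^2 + 1, F = 4*u*v, G = 4*u^2 + 1, so EG − F² = 4*u^2 + 4*v^2 + 1. Taking the positive square root: √(EG − F²) = sqrt(4*u^2 + 4*v^2 + 1). At (u, v) = (-7/2, 4): sqrt(114).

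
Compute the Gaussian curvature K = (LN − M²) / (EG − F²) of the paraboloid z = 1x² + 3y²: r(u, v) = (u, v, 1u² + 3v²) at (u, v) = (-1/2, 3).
K = 3/26569

Coefficients of the first fundamental form: E = 4*u^2 + 1, F = 12*u*v, G = 36*v^2 + 1.
Coefficients of the second fundamental form: L = 2/sqrt(4*u^2 + 36*v^2 + 1), M = 0, N = 6/sqrt(4*u^2 + 36*v^2 + 1).
Assemble K = (LN − M²)/(EG − F²) = 12/(16*u^4 + 288*u^2*v^2 + 8*u^2 + 1296*v^4 + 72*v^2 + 1). At (u, v) = (-1/2, 3): K = 3/26569.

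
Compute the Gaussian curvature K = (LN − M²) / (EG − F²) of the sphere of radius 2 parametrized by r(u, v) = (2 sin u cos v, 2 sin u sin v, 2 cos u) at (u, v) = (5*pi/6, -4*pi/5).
K = 1/4

Coefficients of the first fundamental form: E = 4, F = 0, G = 4*sin(u)^2.
Coefficients of the second fundamental form: L = -2*sin(u)/Abs(sin(u)), M = 0, N = -2*sin(u)^3/Abs(sin(u)).
Assemble K = (LN − M²)/(EG − F²) = 1/4. At (u, v) = (5*pi/6, -4*pi/5): K = 1/4.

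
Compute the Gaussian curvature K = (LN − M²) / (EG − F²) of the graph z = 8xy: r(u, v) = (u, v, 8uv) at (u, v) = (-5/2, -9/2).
K = -64/2879809

Coefficients of the first fundamental form: E = 64*v^2 + 1, F = 64*u*v, G = 64*u^2 + 1.
Coefficients of the second fundamental form: L = 0, M = 8/sqrt(64*u^2 + 64*v^2 + 1), N = 0.
Assemble K = (LN − M²)/(EG − F²) = -64/(4096*u^4 + 8192*u^2*v^2 + 128*u^2 + 4096*v^4 + 128*v^2 + 1). At (u, v) = (-5/2, -9/2): K = -64/2879809.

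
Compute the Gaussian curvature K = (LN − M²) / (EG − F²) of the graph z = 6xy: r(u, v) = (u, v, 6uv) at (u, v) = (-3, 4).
K = -36/811801

Coefficients of the first fundamental form: E = 36*v^2 + 1, F = 36*u*v, G = 36*u^2 + 1.
Coefficients of the second fundamental form: L = 0, M = 6/sqrt(36*u^2 + 36*v^2 + 1), N = 0.
Assemble K = (LN − M²)/(EG − F²) = -36/(1296*u^4 + 2592*u^2*v^2 + 72*u^2 + 1296*v^4 + 72*v^2 + 1). At (u, v) = (-3, 4): K = -36/811801.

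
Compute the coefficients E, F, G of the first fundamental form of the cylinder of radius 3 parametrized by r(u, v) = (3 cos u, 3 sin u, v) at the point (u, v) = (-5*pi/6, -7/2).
E = 9;  F = 0;  G = 1

Partials: r_u = (-3*sin(u), 3*cos(u), 0), r_v = (0, 0, 1). As functions of (u, v):
  E = r_u · r_u = 9,
  F = r_u · r_v = 0,
  G = r_v · r_v = 1.
Evaluating at (u, v) = (-5*pi/6, -7/2): E = 9, F = 0, G = 1.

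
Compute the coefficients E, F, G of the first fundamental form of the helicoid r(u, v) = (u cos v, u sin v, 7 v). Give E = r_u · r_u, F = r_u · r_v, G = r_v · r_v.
E = 1;  F = 0;  G = u^2 + 49

Compute partials: r_u = (cos(v), sin(v), 0), r_v = (-u*sin(v), u*cos(v), 7). Then
  E = r_u · r_u = 1,
  F = r_u · r_v = 0,
  G = r_v · r_v = u^2 + 49.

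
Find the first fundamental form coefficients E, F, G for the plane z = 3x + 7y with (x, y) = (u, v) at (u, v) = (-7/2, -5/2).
E = 10;  F = 21;  G = 50

Partials: r_u = (1, 0, 3), r_v = (0, 1, 7). As functions of (u, v):
  E = r_u · r_u = 10,
  F = r_u · r_v = 21,
  G = r_v · r_v = 50.
Evaluating at (u, v) = (-7/2, -5/2): E = 10, F = 21, G = 50.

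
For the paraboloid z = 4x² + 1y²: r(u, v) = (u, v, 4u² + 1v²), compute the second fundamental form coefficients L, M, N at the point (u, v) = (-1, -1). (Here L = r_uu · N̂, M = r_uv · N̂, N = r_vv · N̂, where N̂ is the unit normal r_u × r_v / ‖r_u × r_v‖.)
L = 8*sqrt(69)/69;  M = 0;  N = 2*sqrt(69)/69

Compute the unit normal N̂(u, v) = (-8*u/sqrt(64*u^2 + 4*v^2 + 1), -2*v/sqrt(64*u^2 + 4*v^2 + 1), 1/sqrt(64*u^2 + 4*v^2 + 1)), and the second partials r_uu, r_uv, r_vv. Take dot products:
  L(u, v) = r_uu · N̂ = 8/sqrt(64*u^2 + 4*v^2 + 1),
  M(u, v) = r_uv · N̂ = 0,
  N(u, v) = r_vv · N̂ = 2/sqrt(64*u^2 + 4*v^2 + 1).
Evaluating at (u, v) = (-1, -1):
  L = 8*sqrt(69)/69, M = 0, N = 2*sqrt(69)/69.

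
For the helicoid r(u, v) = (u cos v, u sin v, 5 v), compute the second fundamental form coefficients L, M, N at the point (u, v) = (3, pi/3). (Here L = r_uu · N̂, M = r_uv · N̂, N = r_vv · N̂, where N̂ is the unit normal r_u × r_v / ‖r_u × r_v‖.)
L = 0;  M = -5*sqrt(34)/34;  N = 0

Compute the unit normal N̂(u, v) = (5*sin(v)/sqrt(u^2 + 25), -5*cos(v)/sqrt(u^2 + 25), u/sqrt(u^2 + 25)), and the second partials r_uu, r_uv, r_vv. Take dot products:
  L(u, v) = r_uu · N̂ = 0,
  M(u, v) = r_uv · N̂ = -5/sqrt(u^2 + 25),
  N(u, v) = r_vv · N̂ = 0.
Evaluating at (u, v) = (3, pi/3):
  L = 0, M = -5*sqrt(34)/34, N = 0.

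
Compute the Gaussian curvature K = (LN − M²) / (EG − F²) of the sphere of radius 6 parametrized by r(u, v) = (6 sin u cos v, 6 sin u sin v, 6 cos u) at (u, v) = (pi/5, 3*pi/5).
K = 1/36

Coefficients of the first fundamental form: E = 36, F = 0, G = 36*sin(u)^2.
Coefficients of the second fundamental form: L = -6*sin(u)/Abs(sin(u)), M = 0, N = -6*sin(u)^3/Abs(sin(u)).
Assemble K = (LN − M²)/(EG − F²) = 1/36. At (u, v) = (pi/5, 3*pi/5): K = 1/36.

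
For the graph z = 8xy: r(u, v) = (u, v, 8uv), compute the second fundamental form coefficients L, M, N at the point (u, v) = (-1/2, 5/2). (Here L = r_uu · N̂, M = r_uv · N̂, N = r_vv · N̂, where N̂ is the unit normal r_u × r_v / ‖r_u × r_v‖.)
L = 0;  M = 8*sqrt(417)/417;  N = 0

Compute the unit normal N̂(u, v) = (-8*v/sqrt(64*u^2 + 64*v^2 + 1), -8*u/sqrt(64*u^2 + 64*v^2 + 1), 1/sqrt(64*u^2 + 64*v^2 + 1)), and the second partials r_uu, r_uv, r_vv. Take dot products:
  L(u, v) = r_uu · N̂ = 0,
  M(u, v) = r_uv · N̂ = 8/sqrt(64*u^2 + 64*v^2 + 1),
  N(u, v) = r_vv · N̂ = 0.
Evaluating at (u, v) = (-1/2, 5/2):
  L = 0, M = 8*sqrt(417)/417, N = 0.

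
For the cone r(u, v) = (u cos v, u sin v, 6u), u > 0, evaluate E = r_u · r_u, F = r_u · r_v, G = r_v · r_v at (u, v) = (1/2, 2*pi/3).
E = 37;  F = 0;  G = 1/4

Partials: r_u = (cos(v), sin(v), 6), r_v = (-u*sin(v), u*cos(v), 0). As functions of (u, v):
  E = r_u · r_u = 37,
  F = r_u · r_v = 0,
  G = r_v · r_v = u^2.
Evaluating at (u, v) = (1/2, 2*pi/3): E = 37, F = 0, G = 1/4.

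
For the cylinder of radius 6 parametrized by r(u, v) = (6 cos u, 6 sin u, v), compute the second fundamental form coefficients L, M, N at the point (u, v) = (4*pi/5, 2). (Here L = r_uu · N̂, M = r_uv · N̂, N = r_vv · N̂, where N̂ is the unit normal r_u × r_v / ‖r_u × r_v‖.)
L = -6;  M = 0;  N = 0

Compute the unit normal N̂(u, v) = (cos(u), sin(u), 0), and the second partials r_uu, r_uv, r_vv. Take dot products:
  L(u, v) = r_uu · N̂ = -6,
  M(u, v) = r_uv · N̂ = 0,
  N(u, v) = r_vv · N̂ = 0.
Evaluating at (u, v) = (4*pi/5, 2):
  L = -6, M = 0, N = 0.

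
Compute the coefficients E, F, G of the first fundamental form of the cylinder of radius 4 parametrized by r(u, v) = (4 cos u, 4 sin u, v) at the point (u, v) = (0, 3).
E = 16;  F = 0;  G = 1

Partials: r_u = (-4*sin(u), 4*cos(u), 0), r_v = (0, 0, 1). As functions of (u, v):
  E = r_u · r_u = 16,
  F = r_u · r_v = 0,
  G = r_v · r_v = 1.
Evaluating at (u, v) = (0, 3): E = 16, F = 0, G = 1.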